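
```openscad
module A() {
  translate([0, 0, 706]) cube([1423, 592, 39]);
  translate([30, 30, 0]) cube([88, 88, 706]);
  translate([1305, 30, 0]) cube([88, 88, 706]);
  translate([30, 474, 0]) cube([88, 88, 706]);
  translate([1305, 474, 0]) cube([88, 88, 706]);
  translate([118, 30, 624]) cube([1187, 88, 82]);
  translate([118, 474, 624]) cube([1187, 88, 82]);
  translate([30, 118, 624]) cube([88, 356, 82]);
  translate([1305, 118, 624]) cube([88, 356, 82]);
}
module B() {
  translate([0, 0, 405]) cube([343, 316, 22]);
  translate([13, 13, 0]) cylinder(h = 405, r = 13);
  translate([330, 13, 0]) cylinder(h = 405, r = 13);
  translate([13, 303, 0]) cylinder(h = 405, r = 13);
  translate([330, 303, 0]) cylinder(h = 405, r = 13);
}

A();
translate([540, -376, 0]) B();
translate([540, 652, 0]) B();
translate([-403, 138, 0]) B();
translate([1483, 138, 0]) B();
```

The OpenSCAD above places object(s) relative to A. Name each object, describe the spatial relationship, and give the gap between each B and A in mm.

A is a table. B is a stool. Four stools sit around the table at the −y, +y, −x, +x sides. The gap between each stool and the table is 60 mm.

Each stool's nearest face is 60 mm from the table's bounding box.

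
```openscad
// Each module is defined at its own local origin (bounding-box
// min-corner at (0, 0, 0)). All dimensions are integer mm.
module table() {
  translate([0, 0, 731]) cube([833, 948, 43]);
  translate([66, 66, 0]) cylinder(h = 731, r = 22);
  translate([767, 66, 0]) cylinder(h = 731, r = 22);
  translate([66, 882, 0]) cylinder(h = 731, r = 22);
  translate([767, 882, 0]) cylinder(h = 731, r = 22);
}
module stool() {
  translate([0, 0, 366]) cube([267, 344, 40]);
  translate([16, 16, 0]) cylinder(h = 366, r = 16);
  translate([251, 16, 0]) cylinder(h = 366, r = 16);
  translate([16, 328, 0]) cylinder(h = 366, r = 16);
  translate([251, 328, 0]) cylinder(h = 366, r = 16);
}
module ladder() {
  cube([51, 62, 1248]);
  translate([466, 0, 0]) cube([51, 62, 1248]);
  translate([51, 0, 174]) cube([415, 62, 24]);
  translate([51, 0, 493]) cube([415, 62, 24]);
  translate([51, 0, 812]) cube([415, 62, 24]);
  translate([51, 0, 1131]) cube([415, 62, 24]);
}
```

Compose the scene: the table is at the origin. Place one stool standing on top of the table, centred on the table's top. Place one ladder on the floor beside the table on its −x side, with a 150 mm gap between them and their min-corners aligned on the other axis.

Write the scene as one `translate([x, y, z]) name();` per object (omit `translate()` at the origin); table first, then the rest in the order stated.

table();
translate([283, 302, 774]) stool();
translate([-667, 0, 0]) ladder();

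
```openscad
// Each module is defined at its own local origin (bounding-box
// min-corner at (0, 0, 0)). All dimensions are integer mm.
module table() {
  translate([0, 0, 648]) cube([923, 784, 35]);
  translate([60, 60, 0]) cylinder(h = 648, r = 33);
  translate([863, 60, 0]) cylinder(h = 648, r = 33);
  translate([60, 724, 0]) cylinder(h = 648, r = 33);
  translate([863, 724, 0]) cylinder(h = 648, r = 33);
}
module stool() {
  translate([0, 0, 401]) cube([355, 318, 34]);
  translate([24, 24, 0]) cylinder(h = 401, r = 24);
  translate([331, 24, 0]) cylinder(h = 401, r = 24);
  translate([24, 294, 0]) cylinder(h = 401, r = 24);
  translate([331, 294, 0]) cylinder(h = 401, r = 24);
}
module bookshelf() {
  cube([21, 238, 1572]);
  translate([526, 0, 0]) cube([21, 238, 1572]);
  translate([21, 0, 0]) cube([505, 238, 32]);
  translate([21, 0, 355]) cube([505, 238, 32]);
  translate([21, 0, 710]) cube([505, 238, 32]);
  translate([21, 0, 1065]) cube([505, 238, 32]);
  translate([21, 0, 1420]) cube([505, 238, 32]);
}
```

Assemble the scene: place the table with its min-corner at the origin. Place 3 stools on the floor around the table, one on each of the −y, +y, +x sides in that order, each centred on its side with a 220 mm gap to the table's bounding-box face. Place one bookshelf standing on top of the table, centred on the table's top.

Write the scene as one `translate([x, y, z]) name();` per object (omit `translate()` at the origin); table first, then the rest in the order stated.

table();
translate([284, -538, 0]) stool();
translate([284, 1004, 0]) stool();
translate([1143, 233, 0]) stool();
translate([188, 273, 683]) bookshelf();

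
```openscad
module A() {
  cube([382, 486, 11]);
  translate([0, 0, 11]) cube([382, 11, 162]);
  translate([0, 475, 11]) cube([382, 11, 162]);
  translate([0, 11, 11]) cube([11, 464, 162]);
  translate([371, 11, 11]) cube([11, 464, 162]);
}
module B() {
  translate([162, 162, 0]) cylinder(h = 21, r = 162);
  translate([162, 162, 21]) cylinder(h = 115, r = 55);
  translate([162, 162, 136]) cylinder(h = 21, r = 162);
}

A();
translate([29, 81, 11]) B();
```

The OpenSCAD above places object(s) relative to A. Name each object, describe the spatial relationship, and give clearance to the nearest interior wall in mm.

Clearances: x = 18, y = 70; minimum 18 mm.

A is an open box. B is a spool. The spool sits inside the open box, centred. The clearance to the nearest interior wall is 18 mm.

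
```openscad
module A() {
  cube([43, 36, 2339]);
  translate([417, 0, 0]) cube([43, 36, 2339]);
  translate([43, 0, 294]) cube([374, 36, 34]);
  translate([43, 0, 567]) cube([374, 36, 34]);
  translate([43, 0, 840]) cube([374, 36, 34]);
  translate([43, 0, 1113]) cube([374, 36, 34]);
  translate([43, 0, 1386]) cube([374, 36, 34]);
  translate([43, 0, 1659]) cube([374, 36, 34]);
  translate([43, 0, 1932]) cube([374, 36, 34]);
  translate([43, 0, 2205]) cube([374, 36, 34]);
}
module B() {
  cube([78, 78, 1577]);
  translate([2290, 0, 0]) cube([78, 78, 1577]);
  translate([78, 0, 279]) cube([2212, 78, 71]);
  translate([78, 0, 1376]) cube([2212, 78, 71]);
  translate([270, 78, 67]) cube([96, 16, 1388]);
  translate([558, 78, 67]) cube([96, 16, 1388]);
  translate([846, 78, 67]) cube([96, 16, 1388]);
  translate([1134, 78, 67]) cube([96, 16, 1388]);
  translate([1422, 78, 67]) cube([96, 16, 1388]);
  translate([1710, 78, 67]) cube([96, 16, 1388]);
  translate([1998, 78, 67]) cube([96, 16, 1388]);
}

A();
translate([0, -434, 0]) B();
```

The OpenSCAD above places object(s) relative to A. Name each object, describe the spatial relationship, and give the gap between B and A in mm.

The fence section's nearest face is 340 mm from the ladder's −y face.

A is a ladder. B is a fence section. The fence section is on the floor beside the ladder on its −y side. The gap between the fence section and the ladder is 340 mm.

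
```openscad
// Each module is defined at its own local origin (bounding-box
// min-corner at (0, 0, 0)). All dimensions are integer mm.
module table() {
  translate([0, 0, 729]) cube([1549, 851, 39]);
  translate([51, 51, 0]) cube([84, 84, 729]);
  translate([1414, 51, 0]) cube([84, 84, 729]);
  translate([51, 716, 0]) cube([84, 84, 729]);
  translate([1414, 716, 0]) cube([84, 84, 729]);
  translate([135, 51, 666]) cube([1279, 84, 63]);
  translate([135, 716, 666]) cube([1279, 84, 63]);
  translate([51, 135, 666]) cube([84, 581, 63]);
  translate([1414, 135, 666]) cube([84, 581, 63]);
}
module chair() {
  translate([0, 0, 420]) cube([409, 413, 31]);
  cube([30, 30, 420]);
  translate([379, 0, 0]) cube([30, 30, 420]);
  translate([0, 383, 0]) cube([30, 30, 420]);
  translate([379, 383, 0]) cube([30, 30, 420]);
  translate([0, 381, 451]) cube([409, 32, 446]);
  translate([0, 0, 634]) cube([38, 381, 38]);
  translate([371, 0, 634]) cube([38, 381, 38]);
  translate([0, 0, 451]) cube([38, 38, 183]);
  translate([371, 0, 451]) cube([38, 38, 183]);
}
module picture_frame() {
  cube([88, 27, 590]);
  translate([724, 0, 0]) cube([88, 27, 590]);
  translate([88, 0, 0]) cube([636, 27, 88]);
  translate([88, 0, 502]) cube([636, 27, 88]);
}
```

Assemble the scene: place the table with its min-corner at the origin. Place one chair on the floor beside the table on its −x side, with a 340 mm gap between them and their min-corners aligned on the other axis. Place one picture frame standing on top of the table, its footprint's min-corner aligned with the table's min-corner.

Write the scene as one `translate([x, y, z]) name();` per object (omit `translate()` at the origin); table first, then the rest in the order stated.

table();
translate([-749, 0, 0]) chair();
translate([0, 0, 768]) picture_frame();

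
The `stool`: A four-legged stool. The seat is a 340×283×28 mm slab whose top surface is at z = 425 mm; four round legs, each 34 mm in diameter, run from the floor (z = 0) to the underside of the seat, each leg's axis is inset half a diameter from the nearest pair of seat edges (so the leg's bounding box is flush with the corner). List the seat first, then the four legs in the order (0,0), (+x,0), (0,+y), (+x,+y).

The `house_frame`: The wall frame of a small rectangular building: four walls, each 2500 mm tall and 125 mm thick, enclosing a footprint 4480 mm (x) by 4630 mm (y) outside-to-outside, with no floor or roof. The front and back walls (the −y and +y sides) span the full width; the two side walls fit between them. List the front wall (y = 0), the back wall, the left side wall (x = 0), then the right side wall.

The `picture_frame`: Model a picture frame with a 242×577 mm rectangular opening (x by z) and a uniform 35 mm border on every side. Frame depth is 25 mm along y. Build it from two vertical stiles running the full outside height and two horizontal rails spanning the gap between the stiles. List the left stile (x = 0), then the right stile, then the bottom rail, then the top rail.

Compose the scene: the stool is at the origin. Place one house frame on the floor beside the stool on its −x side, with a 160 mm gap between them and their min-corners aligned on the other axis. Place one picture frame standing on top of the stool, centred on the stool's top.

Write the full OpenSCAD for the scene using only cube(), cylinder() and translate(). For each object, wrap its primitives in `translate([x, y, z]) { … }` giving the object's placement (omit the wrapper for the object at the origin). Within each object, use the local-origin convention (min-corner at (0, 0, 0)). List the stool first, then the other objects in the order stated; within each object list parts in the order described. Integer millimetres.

translate([0, 0, 397]) cube([340, 283, 28]);
translate([17, 17, 0]) cylinder(h = 397, r = 17);
translate([323, 17, 0]) cylinder(h = 397, r = 17);
translate([17, 266, 0]) cylinder(h = 397, r = 17);
translate([323, 266, 0]) cylinder(h = 397, r = 17);
translate([-4640, 0, 0]) {
  cube([4480, 125, 2500]);
  translate([0, 4505, 0]) cube([4480, 125, 2500]);
  translate([0, 125, 0]) cube([125, 4380, 2500]);
  translate([4355, 125, 0]) cube([125, 4380, 2500]);
}
translate([14, 129, 425]) {
  cube([35, 25, 647]);
  translate([277, 0, 0]) cube([35, 25, 647]);
  translate([35, 0, 0]) cube([242, 25, 35]);
  translate([35, 0, 612]) cube([242, 25, 35]);
}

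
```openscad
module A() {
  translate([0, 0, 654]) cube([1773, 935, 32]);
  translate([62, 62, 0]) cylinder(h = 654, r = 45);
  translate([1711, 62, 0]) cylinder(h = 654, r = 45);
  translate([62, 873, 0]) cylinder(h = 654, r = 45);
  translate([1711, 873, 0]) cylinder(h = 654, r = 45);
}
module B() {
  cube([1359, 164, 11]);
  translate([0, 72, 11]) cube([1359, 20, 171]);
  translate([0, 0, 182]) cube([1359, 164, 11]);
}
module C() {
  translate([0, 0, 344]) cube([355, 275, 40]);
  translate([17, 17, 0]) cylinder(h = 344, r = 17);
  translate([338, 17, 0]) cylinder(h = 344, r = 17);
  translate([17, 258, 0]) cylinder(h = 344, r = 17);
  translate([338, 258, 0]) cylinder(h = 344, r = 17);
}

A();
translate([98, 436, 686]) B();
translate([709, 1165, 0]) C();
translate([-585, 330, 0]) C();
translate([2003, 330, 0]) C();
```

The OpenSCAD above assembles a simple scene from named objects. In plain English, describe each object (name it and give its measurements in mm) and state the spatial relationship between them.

A is a table: top 1773 mm (x) × 935 mm (y), 32 mm thick, upper face at z = 686 mm, on four round legs of 90 mm diameter, each leg's bounding box inset 17 mm from the nearest pair of top edges, running from z = 0 to the bottom of the top.

B is an I-beam lying along x, 1359 mm long. Overall section height 193 mm. Two flanges 164 mm wide (y) and 11 mm thick, one on the floor and one at the top; a web 20 mm thick runs between them, centred on the flange width.

C is a simple wooden stool: a rectangular seat 355 mm (x) by 275 mm (y), 40 mm thick, top face at z = 384 mm, on four round legs, each 34 mm in diameter. The legs rest on z = 0, each leg's axis is inset half a diameter from the nearest pair of seat edges (so the leg's bounding box is flush with the corner).

The I-beam is on top of the table. Three stools sit around the table at the +y, −x, +x sides.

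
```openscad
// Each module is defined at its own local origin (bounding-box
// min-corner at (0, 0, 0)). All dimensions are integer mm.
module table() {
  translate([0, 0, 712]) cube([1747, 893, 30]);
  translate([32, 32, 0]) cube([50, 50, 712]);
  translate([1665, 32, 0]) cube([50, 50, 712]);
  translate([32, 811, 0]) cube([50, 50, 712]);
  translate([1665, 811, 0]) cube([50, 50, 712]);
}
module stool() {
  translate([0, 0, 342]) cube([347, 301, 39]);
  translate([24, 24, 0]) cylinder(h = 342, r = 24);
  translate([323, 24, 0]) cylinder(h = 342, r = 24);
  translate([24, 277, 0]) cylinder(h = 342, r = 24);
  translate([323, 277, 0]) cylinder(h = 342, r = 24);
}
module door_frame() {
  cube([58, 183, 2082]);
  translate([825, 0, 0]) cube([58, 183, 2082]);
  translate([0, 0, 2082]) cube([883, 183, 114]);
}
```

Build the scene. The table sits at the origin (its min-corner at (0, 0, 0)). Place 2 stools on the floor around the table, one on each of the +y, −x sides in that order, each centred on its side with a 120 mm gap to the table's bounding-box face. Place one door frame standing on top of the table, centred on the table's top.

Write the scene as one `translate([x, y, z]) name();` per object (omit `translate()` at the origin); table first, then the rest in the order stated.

table();
translate([700, 1013, 0]) stool();
translate([-467, 296, 0]) stool();
translate([432, 355, 742]) door_frame();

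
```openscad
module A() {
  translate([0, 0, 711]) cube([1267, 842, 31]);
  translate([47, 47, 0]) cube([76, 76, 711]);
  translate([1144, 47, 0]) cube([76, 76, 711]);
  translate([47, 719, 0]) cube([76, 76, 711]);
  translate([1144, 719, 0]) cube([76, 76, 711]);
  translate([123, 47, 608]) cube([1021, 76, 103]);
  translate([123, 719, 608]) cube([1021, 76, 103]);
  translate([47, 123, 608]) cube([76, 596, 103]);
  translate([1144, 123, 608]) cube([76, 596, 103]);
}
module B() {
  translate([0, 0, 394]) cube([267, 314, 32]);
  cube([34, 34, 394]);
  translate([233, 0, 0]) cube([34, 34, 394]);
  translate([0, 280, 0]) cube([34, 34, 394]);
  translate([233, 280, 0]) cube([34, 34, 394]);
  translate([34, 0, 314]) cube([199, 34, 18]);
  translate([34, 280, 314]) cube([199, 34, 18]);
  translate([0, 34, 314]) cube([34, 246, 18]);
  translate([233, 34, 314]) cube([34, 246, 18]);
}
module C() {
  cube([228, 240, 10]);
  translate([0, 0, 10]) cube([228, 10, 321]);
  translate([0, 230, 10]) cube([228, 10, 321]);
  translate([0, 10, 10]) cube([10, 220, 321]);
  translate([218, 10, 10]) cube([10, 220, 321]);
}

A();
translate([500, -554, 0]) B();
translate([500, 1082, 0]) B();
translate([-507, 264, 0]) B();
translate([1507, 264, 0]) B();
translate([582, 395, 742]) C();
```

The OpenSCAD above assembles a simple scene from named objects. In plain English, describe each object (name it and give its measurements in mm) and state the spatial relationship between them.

A is a rectangular dining table. The top is 1267×842×31 mm with its upper surface at z = 742 mm. It stands on four 76×76 mm square legs, each inset 47 mm from the nearest pair of top edges, running from the floor to the underside of the top. Four apron rails, 76 mm thick and 103 mm tall, run between adjacent legs with their top edges flush with the underside of the top and their outer faces flush with the legs' outer faces.

B is a four-legged stool. The seat is 267×314 mm, 32 mm thick, top at z = 426 mm. It stands on four square legs, each 34×34 mm in cross-section, from z = 0 to the seat underside, each flush with a corner of the seat. Four stretchers, 34 mm wide and 18 mm tall, connect adjacent legs with their undersides at z = 314 mm, each running between the inner faces of the legs it joins and aligned with the legs' outer faces on the other axis.

C is an open-topped rectangular box: outside dimensions 228×240×331 mm, with a uniform wall and base thickness of 10 mm. The base is a full 228×240 slab on the floor; four walls sit on top of the base. The front and back walls (the −y and +y sides) span the full width; the two side walls fit between them.

Four stools sit around the table at the −y, +y, −x, +x sides. The open box is on top of the table.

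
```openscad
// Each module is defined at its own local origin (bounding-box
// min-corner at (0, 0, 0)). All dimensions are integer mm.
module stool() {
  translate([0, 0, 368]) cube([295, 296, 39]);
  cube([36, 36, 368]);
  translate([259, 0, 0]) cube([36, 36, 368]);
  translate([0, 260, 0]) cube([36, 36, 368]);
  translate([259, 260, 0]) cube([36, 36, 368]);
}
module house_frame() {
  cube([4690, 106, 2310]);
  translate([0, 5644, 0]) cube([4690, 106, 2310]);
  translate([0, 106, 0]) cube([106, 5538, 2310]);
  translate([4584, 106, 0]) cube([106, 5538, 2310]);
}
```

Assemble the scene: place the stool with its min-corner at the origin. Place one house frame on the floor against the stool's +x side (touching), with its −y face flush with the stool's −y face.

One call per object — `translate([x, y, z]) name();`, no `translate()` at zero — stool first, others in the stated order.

stool();
translate([295, 0, 0]) house_frame();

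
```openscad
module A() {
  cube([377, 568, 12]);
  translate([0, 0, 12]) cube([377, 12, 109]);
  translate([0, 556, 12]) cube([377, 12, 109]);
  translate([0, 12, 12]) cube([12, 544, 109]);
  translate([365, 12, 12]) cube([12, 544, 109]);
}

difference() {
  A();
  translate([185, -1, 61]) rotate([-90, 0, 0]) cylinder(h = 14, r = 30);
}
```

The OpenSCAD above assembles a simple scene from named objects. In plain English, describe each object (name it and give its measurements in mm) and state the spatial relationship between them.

A is an open-topped rectangular box: outside dimensions 377×568×121 mm, with a uniform wall and base thickness of 12 mm. The base is a full 377×568 slab on the floor; four walls sit on top of the base. The front and back walls (the −y and +y sides) span the full width; the two side walls fit between them.

The open box has a circular hole of radius 30 mm through its front wall, centred at (x = 185, z = 61).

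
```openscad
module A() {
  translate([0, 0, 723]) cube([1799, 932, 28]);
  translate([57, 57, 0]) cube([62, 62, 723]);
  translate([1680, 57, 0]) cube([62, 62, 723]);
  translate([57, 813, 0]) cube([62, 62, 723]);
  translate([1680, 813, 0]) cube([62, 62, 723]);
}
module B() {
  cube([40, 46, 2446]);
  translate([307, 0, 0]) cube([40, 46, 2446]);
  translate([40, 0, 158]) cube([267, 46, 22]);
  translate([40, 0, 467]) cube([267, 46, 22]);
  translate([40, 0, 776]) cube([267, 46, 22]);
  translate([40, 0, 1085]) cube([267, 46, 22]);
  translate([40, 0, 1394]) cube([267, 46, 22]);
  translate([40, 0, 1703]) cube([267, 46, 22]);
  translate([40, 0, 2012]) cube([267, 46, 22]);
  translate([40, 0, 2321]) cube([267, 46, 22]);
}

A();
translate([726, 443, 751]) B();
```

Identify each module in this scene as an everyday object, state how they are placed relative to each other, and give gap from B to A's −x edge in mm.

The ladder's min-x is at 726; the table's min-x is 0; gap = 726 mm.

A is a table. B is a ladder. The ladder is on top of the table, centred. The gap from the ladder to the table's −x edge is 726 mm.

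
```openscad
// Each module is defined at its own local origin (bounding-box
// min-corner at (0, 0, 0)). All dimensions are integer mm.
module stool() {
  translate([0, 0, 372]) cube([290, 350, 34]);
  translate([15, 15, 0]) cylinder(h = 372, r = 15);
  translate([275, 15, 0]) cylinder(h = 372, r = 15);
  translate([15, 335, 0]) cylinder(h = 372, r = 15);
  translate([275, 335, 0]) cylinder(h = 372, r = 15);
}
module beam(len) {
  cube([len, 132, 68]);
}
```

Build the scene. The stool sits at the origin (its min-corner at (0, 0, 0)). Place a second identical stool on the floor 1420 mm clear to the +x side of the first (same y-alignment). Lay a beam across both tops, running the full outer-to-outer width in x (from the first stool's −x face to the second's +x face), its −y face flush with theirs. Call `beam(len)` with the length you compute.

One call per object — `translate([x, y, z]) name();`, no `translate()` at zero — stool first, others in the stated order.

stool();
translate([1710, 0, 0]) stool();
translate([0, 0, 406]) beam(2000);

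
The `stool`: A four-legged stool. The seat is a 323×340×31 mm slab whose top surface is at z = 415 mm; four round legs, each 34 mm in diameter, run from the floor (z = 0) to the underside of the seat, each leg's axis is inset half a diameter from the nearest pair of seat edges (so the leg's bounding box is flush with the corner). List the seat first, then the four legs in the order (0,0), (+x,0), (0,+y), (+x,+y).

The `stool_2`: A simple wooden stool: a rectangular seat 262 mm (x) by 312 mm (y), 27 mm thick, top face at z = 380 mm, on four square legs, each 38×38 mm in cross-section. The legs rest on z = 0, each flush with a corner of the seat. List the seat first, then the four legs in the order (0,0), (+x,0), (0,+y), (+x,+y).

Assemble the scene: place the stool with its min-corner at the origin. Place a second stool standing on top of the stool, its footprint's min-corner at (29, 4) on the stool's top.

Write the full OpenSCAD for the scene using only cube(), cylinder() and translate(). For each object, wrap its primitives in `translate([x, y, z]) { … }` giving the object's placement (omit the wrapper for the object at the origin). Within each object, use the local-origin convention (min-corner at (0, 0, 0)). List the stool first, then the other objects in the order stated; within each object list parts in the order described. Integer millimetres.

translate([0, 0, 384]) cube([323, 340, 31]);
translate([17, 17, 0]) cylinder(h = 384, r = 17);
translate([306, 17, 0]) cylinder(h = 384, r = 17);
translate([17, 323, 0]) cylinder(h = 384, r = 17);
translate([306, 323, 0]) cylinder(h = 384, r = 17);
translate([29, 4, 415]) {
  translate([0, 0, 353]) cube([262, 312, 27]);
  cube([38, 38, 353]);
  translate([224, 0, 0]) cube([38, 38, 353]);
  translate([0, 274, 0]) cube([38, 38, 353]);
  translate([224, 274, 0]) cube([38, 38, 353]);
}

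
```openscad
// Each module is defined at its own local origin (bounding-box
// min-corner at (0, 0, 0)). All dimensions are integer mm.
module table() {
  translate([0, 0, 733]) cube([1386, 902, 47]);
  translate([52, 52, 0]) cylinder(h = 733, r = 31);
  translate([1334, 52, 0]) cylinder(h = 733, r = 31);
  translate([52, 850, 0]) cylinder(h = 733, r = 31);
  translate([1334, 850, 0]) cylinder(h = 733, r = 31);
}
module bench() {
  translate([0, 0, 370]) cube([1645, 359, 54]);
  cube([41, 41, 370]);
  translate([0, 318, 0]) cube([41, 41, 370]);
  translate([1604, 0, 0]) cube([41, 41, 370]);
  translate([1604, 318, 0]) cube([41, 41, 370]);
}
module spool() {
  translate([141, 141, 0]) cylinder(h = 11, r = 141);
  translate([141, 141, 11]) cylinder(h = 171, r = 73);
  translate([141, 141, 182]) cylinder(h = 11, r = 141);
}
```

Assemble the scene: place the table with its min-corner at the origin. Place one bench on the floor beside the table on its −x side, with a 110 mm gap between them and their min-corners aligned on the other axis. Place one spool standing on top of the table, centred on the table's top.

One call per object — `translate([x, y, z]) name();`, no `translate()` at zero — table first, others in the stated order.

table();
translate([-1755, 0, 0]) bench();
translate([552, 310, 780]) spool();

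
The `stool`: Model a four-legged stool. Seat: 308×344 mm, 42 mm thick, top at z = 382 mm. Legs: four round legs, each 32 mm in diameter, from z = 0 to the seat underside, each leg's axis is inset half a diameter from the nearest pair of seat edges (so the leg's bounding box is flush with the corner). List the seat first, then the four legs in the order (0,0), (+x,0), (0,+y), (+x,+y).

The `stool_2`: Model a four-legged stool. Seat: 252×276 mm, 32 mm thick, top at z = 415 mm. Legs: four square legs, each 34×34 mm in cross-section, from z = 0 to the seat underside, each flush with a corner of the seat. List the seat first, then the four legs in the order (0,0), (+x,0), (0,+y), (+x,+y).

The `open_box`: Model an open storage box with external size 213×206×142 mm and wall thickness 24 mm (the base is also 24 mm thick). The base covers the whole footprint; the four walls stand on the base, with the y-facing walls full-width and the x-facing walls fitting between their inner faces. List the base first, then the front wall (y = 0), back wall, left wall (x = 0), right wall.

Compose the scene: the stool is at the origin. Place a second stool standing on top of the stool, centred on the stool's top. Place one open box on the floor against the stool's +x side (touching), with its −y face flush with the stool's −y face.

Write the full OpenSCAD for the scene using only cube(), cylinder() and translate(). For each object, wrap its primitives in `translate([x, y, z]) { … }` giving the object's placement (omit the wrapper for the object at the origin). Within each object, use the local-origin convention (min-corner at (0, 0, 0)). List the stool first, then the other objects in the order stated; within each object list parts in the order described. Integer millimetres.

translate([0, 0, 340]) cube([308, 344, 42]);
translate([16, 16, 0]) cylinder(h = 340, r = 16);
translate([292, 16, 0]) cylinder(h = 340, r = 16);
translate([16, 328, 0]) cylinder(h = 340, r = 16);
translate([292, 328, 0]) cylinder(h = 340, r = 16);
translate([28, 34, 382]) {
  translate([0, 0, 383]) cube([252, 276, 32]);
  cube([34, 34, 383]);
  translate([218, 0, 0]) cube([34, 34, 383]);
  translate([0, 242, 0]) cube([34, 34, 383]);
  translate([218, 242, 0]) cube([34, 34, 383]);
}
translate([308, 0, 0]) {
  cube([213, 206, 24]);
  translate([0, 0, 24]) cube([213, 24, 118]);
  translate([0, 182, 24]) cube([213, 24, 118]);
  translate([0, 24, 24]) cube([24, 158, 118]);
  translate([189, 24, 24]) cube([24, 158, 118]);
}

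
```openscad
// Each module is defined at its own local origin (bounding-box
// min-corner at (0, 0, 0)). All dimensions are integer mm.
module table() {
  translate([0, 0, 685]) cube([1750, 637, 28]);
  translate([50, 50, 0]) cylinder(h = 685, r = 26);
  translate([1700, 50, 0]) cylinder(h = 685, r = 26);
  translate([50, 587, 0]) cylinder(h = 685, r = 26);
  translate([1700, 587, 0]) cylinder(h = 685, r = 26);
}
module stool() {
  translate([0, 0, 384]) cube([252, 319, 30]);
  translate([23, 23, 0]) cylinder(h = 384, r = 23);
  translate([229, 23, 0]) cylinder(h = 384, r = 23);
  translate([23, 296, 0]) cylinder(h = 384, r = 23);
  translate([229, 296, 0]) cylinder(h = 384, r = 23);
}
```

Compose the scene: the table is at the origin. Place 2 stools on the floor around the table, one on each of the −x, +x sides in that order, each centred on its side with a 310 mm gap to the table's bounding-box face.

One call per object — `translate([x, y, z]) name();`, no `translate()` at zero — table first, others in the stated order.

table();
translate([-562, 159, 0]) stool();
translate([2060, 159, 0]) stool();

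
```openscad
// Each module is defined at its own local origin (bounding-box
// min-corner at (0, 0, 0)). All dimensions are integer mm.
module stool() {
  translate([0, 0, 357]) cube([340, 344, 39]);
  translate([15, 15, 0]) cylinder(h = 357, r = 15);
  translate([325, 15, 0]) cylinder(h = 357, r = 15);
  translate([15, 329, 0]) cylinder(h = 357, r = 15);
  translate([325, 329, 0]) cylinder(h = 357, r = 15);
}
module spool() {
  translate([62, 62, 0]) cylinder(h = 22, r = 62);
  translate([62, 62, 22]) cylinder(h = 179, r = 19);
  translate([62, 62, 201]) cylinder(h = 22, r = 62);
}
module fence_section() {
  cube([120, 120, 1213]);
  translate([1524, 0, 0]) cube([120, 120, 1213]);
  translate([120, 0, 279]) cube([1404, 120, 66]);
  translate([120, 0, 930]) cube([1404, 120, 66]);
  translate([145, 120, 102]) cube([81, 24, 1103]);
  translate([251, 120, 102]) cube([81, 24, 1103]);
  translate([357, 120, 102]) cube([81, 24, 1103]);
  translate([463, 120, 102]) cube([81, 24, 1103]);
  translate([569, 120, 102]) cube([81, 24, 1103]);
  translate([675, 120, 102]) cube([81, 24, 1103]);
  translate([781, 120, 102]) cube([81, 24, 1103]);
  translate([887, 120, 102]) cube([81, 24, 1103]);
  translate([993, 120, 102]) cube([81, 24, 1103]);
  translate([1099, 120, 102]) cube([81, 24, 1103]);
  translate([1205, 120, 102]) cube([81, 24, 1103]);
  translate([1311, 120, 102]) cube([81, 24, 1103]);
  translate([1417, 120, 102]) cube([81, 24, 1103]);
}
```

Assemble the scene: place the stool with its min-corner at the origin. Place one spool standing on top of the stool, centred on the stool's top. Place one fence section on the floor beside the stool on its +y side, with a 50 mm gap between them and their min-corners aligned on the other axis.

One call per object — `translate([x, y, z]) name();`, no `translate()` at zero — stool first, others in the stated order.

stool();
translate([108, 110, 396]) spool();
translate([0, 394, 0]) fence_section();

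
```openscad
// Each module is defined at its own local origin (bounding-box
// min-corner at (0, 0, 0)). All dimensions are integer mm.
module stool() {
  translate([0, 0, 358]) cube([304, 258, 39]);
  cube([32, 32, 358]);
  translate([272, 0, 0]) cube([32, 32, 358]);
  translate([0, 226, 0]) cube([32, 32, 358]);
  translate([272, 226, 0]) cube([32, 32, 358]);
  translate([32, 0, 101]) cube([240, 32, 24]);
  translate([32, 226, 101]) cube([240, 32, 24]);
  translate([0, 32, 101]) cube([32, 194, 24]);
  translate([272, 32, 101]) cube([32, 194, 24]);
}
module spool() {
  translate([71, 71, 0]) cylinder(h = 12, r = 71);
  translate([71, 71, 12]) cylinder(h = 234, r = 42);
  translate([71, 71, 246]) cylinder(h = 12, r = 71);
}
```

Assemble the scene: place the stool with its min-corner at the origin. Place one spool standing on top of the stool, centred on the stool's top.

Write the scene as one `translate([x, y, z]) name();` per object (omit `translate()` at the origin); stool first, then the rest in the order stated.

stool();
translate([81, 58, 397]) spool();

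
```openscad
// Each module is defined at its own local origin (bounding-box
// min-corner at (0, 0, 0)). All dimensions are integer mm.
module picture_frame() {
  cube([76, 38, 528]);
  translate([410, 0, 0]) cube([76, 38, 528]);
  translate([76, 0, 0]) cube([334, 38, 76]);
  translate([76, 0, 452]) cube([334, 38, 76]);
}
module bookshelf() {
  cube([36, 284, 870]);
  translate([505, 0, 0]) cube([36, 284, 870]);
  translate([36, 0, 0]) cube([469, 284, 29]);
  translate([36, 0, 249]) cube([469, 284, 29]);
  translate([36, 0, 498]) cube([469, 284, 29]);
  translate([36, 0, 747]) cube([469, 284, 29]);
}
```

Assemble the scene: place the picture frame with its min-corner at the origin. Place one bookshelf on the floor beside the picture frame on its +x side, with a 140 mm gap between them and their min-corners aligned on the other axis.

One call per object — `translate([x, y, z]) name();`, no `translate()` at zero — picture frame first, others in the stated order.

picture_frame();
translate([626, 0, 0]) bookshelf();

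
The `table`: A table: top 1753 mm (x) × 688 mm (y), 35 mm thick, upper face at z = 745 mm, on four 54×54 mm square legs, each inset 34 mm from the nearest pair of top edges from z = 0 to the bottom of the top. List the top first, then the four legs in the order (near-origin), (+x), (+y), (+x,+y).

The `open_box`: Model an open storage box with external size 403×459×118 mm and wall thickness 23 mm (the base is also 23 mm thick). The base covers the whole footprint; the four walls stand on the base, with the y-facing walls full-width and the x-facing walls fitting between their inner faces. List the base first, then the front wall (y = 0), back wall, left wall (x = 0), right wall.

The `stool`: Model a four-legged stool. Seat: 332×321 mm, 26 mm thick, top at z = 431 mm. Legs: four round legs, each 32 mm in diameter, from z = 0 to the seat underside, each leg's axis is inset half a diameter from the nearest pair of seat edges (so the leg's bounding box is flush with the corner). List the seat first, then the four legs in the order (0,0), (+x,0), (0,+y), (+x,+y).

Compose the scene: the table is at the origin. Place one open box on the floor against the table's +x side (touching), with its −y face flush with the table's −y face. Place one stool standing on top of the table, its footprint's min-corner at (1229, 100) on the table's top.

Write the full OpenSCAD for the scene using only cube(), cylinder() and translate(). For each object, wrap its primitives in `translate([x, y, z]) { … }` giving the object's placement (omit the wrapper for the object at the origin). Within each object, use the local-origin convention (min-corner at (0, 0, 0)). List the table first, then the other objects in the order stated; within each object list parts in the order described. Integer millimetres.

translate([0, 0, 710]) cube([1753, 688, 35]);
translate([34, 34, 0]) cube([54, 54, 710]);
translate([1665, 34, 0]) cube([54, 54, 710]);
translate([34, 600, 0]) cube([54, 54, 710]);
translate([1665, 600, 0]) cube([54, 54, 710]);
translate([1753, 0, 0]) {
  cube([403, 459, 23]);
  translate([0, 0, 23]) cube([403, 23, 95]);
  translate([0, 436, 23]) cube([403, 23, 95]);
  translate([0, 23, 23]) cube([23, 413, 95]);
  translate([380, 23, 23]) cube([23, 413, 95]);
}
translate([1229, 100, 745]) {
  translate([0, 0, 405]) cube([332, 321, 26]);
  translate([16, 16, 0]) cylinder(h = 405, r = 16);
  translate([316, 16, 0]) cylinder(h = 405, r = 16);
  translate([16, 305, 0]) cylinder(h = 405, r = 16);
  translate([316, 305, 0]) cylinder(h = 405, r = 16);
}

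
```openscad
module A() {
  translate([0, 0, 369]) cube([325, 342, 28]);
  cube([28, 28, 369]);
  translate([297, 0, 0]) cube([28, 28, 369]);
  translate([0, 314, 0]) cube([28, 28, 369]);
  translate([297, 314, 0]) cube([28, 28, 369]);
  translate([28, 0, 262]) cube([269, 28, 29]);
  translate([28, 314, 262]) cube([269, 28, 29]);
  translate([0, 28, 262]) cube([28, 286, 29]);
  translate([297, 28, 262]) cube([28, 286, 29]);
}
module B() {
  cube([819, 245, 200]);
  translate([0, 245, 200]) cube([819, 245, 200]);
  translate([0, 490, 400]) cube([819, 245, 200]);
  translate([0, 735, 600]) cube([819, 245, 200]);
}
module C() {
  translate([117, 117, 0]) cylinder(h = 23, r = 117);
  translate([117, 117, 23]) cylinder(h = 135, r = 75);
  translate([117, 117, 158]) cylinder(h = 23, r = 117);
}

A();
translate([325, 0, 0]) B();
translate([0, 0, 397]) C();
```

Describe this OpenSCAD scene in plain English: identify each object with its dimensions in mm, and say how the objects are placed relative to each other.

A is a simple wooden stool: a rectangular seat 325 mm (x) by 342 mm (y), 28 mm thick, top face at z = 397 mm, on four square legs, each 28×28 mm in cross-section. The legs rest on z = 0, each flush with a corner of the seat. Four stretchers, 28 mm wide and 29 mm tall, connect adjacent legs with their undersides at z = 262 mm, each running between the inner faces of the legs it joins and aligned with the legs' outer faces on the other axis.

B is a run of 4 identical solid stair steps. Each tread is 819×245 mm and each step block is 200 mm high. Step 1 rests on the floor; step k is offset from step 1 by (k−1)×245 mm in y and (k−1)×200 mm in z.

C is a spool: two coaxial disc flanges of radius 117 mm and thickness 23 mm, joined by a core cylinder of radius 75 mm and height 135 mm. The lower flange rests on z = 0 and the three cylinders share a vertical axis.

The staircase is against the stool's +x side, with their −y faces flush. The spool is on top of the stool.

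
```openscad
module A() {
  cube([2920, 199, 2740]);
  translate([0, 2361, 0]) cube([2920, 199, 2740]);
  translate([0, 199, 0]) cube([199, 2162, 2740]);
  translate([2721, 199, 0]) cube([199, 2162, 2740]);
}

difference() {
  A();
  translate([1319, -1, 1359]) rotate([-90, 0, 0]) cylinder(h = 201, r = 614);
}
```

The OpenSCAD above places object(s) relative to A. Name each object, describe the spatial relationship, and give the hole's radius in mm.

A is a house frame. The house frame has a circular hole through its front wall. The hole's radius is 614 mm.

The subtracted cylinder has r = 614 mm.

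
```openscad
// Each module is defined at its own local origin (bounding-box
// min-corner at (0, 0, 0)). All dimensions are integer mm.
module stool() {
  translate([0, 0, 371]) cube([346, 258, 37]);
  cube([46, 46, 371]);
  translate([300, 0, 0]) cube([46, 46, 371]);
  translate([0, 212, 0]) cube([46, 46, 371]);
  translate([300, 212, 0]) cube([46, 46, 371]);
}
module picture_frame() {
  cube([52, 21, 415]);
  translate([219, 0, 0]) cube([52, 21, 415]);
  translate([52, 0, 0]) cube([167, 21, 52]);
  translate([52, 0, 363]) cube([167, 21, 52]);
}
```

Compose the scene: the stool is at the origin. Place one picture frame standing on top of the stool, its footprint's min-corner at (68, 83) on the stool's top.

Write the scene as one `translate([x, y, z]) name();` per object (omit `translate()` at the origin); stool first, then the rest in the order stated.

stool();
translate([68, 83, 408]) picture_frame();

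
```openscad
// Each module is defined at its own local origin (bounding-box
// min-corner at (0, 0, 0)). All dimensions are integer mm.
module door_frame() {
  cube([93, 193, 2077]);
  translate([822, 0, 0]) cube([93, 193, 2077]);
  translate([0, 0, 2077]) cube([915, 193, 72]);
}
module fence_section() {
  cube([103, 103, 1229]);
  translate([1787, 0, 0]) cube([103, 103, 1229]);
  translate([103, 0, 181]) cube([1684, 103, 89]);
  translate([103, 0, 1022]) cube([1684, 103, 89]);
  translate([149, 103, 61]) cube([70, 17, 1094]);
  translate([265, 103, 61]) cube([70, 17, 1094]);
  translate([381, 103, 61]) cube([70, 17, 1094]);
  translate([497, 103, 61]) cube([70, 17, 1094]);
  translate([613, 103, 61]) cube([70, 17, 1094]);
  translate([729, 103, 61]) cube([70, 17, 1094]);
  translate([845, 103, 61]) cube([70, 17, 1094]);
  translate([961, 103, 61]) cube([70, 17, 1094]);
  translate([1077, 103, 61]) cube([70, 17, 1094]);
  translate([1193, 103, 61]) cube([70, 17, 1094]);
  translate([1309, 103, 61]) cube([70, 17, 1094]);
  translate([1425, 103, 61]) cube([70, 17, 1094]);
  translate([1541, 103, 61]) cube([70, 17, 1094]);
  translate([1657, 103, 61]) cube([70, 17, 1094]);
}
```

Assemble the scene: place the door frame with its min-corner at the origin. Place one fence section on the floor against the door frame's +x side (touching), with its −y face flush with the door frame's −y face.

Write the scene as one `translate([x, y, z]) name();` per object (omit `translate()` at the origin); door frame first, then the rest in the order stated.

door_frame();
translate([915, 0, 0]) fence_section();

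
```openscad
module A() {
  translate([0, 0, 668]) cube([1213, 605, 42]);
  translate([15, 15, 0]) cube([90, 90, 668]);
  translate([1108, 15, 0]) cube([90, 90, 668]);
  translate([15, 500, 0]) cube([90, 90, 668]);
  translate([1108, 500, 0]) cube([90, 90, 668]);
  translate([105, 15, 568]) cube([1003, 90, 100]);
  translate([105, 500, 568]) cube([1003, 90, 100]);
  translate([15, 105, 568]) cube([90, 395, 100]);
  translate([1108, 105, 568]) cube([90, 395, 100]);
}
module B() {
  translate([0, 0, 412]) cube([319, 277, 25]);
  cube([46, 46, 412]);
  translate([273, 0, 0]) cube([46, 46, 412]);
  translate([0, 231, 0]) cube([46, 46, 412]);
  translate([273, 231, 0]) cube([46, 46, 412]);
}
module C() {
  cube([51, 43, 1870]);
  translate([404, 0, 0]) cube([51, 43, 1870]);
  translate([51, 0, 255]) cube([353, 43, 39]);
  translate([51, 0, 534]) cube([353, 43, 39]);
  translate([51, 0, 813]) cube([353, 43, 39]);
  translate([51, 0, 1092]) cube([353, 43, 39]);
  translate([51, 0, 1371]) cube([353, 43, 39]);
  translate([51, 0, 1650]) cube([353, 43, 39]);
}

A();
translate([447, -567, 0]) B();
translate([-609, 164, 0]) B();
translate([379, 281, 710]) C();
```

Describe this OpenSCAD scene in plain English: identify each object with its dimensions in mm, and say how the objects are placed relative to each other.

A is a rectangular dining table. The top is 1213×605×42 mm with its upper surface at z = 710 mm. It stands on four 90×90 mm square legs, each inset 15 mm from the nearest pair of top edges, running from the floor to the underside of the top. Four apron rails, 90 mm thick and 100 mm tall, run between adjacent legs with their top edges flush with the underside of the top and their outer faces flush with the legs' outer faces.

B is a four-legged stool. The seat is 319×277 mm, 25 mm thick, top at z = 437 mm. It stands on four square legs, each 46×46 mm in cross-section, from z = 0 to the seat underside, each flush with a corner of the seat.

C is a wooden ladder with two side rails of 51×43 mm section and 1870 mm height, set 455 mm apart overall. Between them run 6 rectangular rungs (43 mm deep, 39 mm thick), front faces flush with the rails' −y face. The bottom of the first rung is 255 mm above the floor and each subsequent rung is 279 mm higher than the one below.

Two stools sit around the table at the −y, −x sides. The ladder is on top of the table, centred.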